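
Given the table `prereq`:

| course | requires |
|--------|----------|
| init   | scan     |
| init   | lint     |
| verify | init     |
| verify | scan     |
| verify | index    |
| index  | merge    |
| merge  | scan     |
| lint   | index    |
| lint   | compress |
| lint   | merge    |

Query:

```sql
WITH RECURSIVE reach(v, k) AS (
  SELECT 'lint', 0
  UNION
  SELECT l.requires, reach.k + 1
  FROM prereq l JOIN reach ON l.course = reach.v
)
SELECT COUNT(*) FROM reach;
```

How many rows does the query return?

Base: (lint, k=0).
Iteration 1: edges from {lint} -> (compress, k=1), (index, k=1), (merge, k=1).
Iteration 2: edges from {compress,index,merge} -> (merge, k=2), (scan, k=2).
Iteration 3: edges from {merge,scan} -> (scan, k=3).
Iteration 4: no outgoing edges from {scan}; recursion stops.
Total rows emitted: 7.

7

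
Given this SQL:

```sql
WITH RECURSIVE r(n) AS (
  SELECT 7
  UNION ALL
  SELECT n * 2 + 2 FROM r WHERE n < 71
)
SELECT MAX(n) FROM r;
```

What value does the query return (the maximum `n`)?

Base: n=7.
Iteration 1: 7 < 71 holds -> n = 7 * 2 + 2 = 16.
Iteration 2: 16 < 71 holds -> n = 16 * 2 + 2 = 34.
Iteration 3: 34 < 71 holds -> n = 34 * 2 + 2 = 70.
Iteration 4: 70 < 71 holds -> n = 70 * 2 + 2 = 142.
Iteration 5: 142 < 71 fails; recursion stops.
n values: 7, 16, 34, 70, 142; the maximum is 142.

142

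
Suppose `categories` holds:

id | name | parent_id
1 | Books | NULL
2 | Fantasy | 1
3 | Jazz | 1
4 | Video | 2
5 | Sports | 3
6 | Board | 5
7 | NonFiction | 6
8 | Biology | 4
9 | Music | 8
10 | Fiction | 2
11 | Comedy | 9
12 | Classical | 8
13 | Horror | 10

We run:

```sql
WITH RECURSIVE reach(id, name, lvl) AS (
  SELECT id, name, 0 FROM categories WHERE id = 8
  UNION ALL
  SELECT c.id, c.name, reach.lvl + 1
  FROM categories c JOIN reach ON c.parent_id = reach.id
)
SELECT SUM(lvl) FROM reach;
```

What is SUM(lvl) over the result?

Base: id=8 (Biology) at lvl 0.
Iteration 1: rows with parent_id in {8} -> Music (id 9, lvl 1), Classical (id 12, lvl 1).
Iteration 2: rows with parent_id in {9,12} -> Comedy (id 11, lvl 2).
Iteration 3: no rows with parent_id in {11}; recursion stops.
SUM(lvl) = 0 + 1 + 1 + 2 = 4.

4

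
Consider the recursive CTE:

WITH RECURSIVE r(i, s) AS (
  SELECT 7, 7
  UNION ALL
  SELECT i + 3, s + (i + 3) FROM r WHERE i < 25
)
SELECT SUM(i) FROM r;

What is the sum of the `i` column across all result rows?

Base: i=7, s=7.
Iteration 1: 7 < 25 holds -> i = 7 + 3 = 10, s = 7 + 10 = 17.
Iteration 2: 10 < 25 holds -> i = 10 + 3 = 13, s = 17 + 13 = 30.
Iteration 3: 13 < 25 holds -> i = 13 + 3 = 16, s = 30 + 16 = 46.
Iteration 4: 16 < 25 holds -> i = 16 + 3 = 19, s = 46 + 19 = 65.
Iteration 5: 19 < 25 holds -> i = 19 + 3 = 22, s = 65 + 22 = 87.
Iteration 6: 22 < 25 holds -> i = 22 + 3 = 25, s = 87 + 25 = 112.
Iteration 7: 25 < 25 fails; recursion stops.
SUM(i) = 7 + 10 + 13 + 16 + 19 + 22 + 25 = 112.

112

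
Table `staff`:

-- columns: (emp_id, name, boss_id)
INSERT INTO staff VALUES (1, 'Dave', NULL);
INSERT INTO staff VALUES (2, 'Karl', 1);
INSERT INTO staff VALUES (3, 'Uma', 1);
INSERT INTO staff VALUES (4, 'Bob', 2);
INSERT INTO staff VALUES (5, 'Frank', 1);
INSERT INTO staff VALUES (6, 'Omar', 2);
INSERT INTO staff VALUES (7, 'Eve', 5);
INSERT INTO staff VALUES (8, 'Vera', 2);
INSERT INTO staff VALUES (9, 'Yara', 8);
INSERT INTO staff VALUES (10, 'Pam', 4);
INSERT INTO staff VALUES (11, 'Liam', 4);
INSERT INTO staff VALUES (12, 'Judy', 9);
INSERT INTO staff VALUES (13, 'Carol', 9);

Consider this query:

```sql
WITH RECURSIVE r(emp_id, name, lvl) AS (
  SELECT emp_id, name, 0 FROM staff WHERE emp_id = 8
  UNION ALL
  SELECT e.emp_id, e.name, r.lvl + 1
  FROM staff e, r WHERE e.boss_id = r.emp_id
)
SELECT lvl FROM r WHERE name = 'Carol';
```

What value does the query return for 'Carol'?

2

Base: emp_id=8 (Vera) at lvl 0.
Iteration 1: rows with boss_id in {8} -> Yara (id 9, lvl 1).
Iteration 2: rows with boss_id in {9} -> Judy (id 12, lvl 2), Carol (id 13, lvl 2).
Iteration 3: no rows with boss_id in {12,13}; recursion stops.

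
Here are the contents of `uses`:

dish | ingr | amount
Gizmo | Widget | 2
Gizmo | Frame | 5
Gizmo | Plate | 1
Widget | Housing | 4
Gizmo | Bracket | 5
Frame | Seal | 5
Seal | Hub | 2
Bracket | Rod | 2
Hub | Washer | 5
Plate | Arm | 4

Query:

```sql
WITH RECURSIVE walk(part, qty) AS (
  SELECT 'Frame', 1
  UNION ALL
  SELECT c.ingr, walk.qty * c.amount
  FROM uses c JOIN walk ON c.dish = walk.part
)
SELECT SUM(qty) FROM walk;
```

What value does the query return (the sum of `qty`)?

66

Base: (Frame, qty=1).
Iteration 1: components of {Frame} -> Seal = 1*5 = 5.
Iteration 2: components of {Seal} -> Hub = 5*2 = 10.
Iteration 3: components of {Hub} -> Washer = 10*5 = 50.
Iteration 4: no further components; recursion stops.
SUM(qty) = 1 + 5 + 10 + 50 = 66.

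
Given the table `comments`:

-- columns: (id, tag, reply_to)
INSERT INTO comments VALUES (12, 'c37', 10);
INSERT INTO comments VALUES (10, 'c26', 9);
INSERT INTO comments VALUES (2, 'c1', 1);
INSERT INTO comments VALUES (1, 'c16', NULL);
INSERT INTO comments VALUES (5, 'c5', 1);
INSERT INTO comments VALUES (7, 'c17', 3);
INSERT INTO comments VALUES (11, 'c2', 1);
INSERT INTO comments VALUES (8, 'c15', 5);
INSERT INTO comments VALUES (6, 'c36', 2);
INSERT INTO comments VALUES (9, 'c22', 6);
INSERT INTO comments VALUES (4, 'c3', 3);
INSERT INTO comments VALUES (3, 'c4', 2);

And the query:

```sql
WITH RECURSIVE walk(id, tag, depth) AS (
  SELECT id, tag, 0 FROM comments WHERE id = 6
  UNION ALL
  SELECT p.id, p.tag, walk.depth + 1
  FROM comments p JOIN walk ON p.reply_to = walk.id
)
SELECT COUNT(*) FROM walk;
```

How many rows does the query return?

4

Base: id=6 (c36) at depth 0.
Iteration 1: rows with reply_to in {6} -> c22 (id 9, depth 1).
Iteration 2: rows with reply_to in {9} -> c26 (id 10, depth 2).
Iteration 3: rows with reply_to in {10} -> c37 (id 12, depth 3).
Iteration 4: no rows with reply_to in {12}; recursion stops.
Total rows emitted: 4.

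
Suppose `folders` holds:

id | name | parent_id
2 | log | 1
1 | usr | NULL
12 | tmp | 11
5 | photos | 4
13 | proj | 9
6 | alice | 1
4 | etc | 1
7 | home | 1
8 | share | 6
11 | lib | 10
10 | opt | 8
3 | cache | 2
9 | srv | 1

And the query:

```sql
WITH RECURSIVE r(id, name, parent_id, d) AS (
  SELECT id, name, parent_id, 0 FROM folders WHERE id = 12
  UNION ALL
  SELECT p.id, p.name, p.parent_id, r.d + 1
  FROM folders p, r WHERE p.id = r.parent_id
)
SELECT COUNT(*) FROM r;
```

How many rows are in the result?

Base: id=12 (tmp), parent_id=11, d 0.
Iteration 1: join on id=11 -> lib (id 11, parent_id=10, d 1).
Iteration 2: join on id=10 -> opt (id 10, parent_id=8, d 2).
Iteration 3: join on id=8 -> share (id 8, parent_id=6, d 3).
Iteration 4: join on id=6 -> alice (id 6, parent_id=1, d 4).
Iteration 5: join on id=1 -> usr (id 1, parent_id=NULL, d 5).
Iteration 6: parent_id is NULL; no match; recursion stops.
Total rows emitted: 6.

6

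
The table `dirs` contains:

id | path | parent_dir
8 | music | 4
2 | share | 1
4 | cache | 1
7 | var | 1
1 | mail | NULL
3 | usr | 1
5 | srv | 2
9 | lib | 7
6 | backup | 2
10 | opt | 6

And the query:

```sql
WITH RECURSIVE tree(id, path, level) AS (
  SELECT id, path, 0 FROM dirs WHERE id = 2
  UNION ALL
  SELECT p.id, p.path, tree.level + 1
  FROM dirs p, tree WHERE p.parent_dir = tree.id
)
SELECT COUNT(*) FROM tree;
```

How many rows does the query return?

Base: id=2 (share) at level 0.
Iteration 1: rows with parent_dir in {2} -> srv (id 5, level 1), backup (id 6, level 1).
Iteration 2: rows with parent_dir in {5,6} -> opt (id 10, level 2).
Iteration 3: no rows with parent_dir in {10}; recursion stops.
Total rows emitted: 4.

4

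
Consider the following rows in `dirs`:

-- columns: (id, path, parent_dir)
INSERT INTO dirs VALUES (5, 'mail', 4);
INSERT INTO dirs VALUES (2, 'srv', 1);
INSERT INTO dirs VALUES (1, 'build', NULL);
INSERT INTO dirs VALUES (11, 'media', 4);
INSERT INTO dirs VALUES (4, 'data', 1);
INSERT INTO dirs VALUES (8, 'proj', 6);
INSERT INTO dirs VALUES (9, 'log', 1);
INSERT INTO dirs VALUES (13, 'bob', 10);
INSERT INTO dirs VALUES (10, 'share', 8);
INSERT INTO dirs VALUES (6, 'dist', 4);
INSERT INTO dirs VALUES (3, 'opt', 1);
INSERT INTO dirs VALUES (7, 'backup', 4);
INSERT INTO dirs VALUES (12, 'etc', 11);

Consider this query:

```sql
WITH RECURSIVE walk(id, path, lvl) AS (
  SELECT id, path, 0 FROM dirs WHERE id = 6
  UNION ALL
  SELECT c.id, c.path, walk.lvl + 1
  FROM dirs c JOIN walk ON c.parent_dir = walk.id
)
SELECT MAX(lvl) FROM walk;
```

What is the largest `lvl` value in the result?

3

Base: id=6 (dist) at lvl 0.
Iteration 1: rows with parent_dir in {6} -> proj (id 8, lvl 1).
Iteration 2: rows with parent_dir in {8} -> share (id 10, lvl 2).
Iteration 3: rows with parent_dir in {10} -> bob (id 13, lvl 3).
Iteration 4: no rows with parent_dir in {13}; recursion stops.
lvl values: 0, 1, 2, 3; the maximum is 3.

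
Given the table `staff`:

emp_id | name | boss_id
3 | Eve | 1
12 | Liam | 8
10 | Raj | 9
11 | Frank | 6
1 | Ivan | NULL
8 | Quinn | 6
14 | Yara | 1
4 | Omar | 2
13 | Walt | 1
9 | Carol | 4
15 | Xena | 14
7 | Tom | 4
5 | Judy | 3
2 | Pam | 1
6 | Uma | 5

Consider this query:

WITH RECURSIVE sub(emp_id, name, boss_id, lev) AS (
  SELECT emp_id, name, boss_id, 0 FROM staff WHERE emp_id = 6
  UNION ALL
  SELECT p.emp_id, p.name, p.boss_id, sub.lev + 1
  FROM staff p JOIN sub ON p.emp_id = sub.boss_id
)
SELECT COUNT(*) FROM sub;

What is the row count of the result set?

Base: emp_id=6 (Uma), boss_id=5, lev 0.
Iteration 1: join on emp_id=5 -> Judy (id 5, boss_id=3, lev 1).
Iteration 2: join on emp_id=3 -> Eve (id 3, boss_id=1, lev 2).
Iteration 3: join on emp_id=1 -> Ivan (id 1, boss_id=NULL, lev 3).
Iteration 4: boss_id is NULL; no match; recursion stops.
Total rows emitted: 4.

4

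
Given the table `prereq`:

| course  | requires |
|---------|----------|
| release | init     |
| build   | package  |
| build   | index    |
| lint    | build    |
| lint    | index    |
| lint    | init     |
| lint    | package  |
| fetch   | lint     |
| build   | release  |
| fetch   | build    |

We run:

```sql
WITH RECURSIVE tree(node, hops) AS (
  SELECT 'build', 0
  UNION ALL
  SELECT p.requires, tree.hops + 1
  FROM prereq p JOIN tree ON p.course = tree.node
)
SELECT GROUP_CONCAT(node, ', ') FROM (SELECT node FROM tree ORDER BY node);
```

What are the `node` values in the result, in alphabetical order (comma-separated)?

build, index, init, package, release

Base: (build, hops=0).
Iteration 1: edges from {build} -> (index, hops=1), (package, hops=1), (release, hops=1).
Iteration 2: edges from {index,package,release} -> (init, hops=2).
Iteration 3: no outgoing edges from {init}; recursion stops.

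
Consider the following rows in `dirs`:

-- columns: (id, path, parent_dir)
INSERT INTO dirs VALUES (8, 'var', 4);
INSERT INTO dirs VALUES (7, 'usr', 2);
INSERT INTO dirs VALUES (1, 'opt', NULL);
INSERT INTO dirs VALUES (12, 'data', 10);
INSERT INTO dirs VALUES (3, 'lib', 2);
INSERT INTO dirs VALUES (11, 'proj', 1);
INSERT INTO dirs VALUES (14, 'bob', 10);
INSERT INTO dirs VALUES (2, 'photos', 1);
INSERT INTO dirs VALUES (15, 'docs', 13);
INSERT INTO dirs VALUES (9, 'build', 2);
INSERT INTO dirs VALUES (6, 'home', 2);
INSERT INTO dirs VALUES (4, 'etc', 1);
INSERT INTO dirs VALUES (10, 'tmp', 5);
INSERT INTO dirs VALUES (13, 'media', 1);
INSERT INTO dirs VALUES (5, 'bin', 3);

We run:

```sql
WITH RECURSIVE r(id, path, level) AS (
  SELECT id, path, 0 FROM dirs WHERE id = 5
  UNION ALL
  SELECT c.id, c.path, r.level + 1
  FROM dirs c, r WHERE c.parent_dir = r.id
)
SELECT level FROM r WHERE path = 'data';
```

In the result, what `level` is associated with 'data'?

2

Base: id=5 (bin) at level 0.
Iteration 1: rows with parent_dir in {5} -> tmp (id 10, level 1).
Iteration 2: rows with parent_dir in {10} -> data (id 12, level 2), bob (id 14, level 2).
Iteration 3: no rows with parent_dir in {12,14}; recursion stops.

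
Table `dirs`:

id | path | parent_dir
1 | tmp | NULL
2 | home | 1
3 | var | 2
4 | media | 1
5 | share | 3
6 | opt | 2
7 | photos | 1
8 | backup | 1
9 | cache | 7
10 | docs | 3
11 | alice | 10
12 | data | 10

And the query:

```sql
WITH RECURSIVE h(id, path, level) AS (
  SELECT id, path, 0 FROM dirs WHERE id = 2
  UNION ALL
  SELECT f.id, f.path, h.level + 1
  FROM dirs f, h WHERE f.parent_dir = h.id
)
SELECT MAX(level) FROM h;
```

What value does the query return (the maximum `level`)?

3

Base: id=2 (home) at level 0.
Iteration 1: rows with parent_dir in {2} -> var (id 3, level 1), opt (id 6, level 1).
Iteration 2: rows with parent_dir in {3,6} -> share (id 5, level 2), docs (id 10, level 2).
Iteration 3: rows with parent_dir in {5,10} -> alice (id 11, level 3), data (id 12, level 3).
Iteration 4: no rows with parent_dir in {11,12}; recursion stops.
level values: 0, 1, 1, 2, 2, 3, 3; the maximum is 3.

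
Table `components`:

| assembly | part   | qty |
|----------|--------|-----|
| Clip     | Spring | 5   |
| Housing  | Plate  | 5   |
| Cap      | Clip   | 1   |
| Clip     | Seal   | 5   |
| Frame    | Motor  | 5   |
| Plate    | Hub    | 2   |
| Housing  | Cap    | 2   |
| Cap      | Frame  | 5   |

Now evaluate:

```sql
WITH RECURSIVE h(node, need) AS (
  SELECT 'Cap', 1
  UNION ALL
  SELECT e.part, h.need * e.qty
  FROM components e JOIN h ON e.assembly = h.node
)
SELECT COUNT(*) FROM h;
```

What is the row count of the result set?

6

Base: (Cap, need=1).
Iteration 1: components of {Cap} -> Clip = 1*1 = 1, Frame = 1*5 = 5.
Iteration 2: components of {Clip,Frame} -> Motor = 5*5 = 25, Seal = 1*5 = 5, Spring = 1*5 = 5.
Iteration 3: no further components; recursion stops.
Total rows emitted: 6.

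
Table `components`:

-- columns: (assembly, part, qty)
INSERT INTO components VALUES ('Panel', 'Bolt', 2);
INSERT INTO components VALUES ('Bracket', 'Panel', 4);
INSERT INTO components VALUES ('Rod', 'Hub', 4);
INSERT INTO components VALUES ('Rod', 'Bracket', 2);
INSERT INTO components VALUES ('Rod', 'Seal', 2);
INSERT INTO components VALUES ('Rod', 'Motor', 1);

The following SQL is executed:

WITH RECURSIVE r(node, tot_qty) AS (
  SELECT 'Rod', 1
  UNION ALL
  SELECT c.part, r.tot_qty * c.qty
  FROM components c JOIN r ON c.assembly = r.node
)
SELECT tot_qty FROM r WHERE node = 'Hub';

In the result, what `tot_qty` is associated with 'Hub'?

4

Base: (Rod, tot_qty=1).
Iteration 1: components of {Rod} -> Bracket = 1*2 = 2, Hub = 1*4 = 4, Motor = 1*1 = 1, Seal = 1*2 = 2.
Iteration 2: components of {Bracket,Hub,Motor,Seal} -> Panel = 2*4 = 8.
Iteration 3: components of {Panel} -> Bolt = 8*2 = 16.
Iteration 4: no further components; recursion stops.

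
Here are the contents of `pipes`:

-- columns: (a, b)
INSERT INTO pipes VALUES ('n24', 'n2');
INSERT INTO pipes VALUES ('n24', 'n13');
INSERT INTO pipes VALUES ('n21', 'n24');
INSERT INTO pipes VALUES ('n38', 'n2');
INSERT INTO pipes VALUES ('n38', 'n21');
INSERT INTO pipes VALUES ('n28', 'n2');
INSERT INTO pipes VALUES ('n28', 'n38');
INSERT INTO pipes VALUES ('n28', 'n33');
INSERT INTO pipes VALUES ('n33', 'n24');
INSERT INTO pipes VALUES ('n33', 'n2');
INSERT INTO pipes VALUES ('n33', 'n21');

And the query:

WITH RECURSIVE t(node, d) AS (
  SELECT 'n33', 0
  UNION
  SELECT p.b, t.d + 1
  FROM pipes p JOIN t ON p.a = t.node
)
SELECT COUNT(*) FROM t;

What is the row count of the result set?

Base: (n33, d=0).
Iteration 1: edges from {n33} -> (n2, d=1), (n21, d=1), (n24, d=1).
Iteration 2: edges from {n2,n21,n24} -> (n13, d=2), (n2, d=2), (n24, d=2).
Iteration 3: edges from {n13,n2,n24} -> (n13, d=3), (n2, d=3).
Iteration 4: no outgoing edges from {n13,n2}; recursion stops.
Total rows emitted: 9.

9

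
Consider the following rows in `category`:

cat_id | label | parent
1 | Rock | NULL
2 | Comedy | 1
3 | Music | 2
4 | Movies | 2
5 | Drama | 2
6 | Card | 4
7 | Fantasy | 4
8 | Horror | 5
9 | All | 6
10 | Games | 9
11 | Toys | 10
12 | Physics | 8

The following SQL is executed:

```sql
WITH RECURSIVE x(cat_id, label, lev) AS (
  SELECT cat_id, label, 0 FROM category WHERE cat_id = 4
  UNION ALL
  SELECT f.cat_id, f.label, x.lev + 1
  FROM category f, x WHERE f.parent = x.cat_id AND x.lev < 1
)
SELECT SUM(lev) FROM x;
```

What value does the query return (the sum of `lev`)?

Base: cat_id=4 (Movies) at lev 0.
Iteration 1: rows with parent in {4} -> Card (id 6, lev 1), Fantasy (id 7, lev 1).
Iteration 2: lev < 1 fails for all current rows; recursion stops.
SUM(lev) = 0 + 1 + 1 = 2.

2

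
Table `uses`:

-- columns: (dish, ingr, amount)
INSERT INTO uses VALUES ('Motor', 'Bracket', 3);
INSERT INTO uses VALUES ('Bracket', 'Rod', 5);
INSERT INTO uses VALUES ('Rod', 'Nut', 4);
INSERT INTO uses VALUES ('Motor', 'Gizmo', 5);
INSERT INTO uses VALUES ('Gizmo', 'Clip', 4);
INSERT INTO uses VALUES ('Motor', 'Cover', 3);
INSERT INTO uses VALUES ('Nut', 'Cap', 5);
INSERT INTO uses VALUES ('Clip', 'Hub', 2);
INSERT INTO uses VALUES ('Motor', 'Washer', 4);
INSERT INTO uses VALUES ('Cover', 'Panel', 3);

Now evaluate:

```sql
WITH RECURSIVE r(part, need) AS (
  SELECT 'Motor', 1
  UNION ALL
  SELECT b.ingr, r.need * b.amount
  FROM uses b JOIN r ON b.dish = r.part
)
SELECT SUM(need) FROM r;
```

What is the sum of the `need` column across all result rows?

460

Base: (Motor, need=1).
Iteration 1: components of {Motor} -> Bracket = 1*3 = 3, Cover = 1*3 = 3, Gizmo = 1*5 = 5, Washer = 1*4 = 4.
Iteration 2: components of {Bracket,Cover,Gizmo,Washer} -> Clip = 5*4 = 20, Panel = 3*3 = 9, Rod = 3*5 = 15.
Iteration 3: components of {Clip,Panel,Rod} -> Hub = 20*2 = 40, Nut = 15*4 = 60.
Iteration 4: components of {Hub,Nut} -> Cap = 60*5 = 300.
Iteration 5: no further components; recursion stops.
SUM(need) = 1 + 3 + 5 + 3 + 4 + 15 + 20 + 9 + 60 + 40 + 300 = 460.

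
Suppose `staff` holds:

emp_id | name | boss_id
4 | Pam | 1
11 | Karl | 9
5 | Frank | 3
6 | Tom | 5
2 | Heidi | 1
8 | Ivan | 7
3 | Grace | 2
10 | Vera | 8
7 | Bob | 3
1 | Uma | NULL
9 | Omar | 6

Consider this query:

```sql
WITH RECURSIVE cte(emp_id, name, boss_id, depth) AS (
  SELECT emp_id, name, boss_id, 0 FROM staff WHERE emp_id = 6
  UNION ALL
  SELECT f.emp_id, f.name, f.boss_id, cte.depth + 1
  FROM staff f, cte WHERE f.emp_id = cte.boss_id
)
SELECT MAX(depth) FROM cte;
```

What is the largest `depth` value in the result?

Base: emp_id=6 (Tom), boss_id=5, depth 0.
Iteration 1: join on emp_id=5 -> Frank (id 5, boss_id=3, depth 1).
Iteration 2: join on emp_id=3 -> Grace (id 3, boss_id=2, depth 2).
Iteration 3: join on emp_id=2 -> Heidi (id 2, boss_id=1, depth 3).
Iteration 4: join on emp_id=1 -> Uma (id 1, boss_id=NULL, depth 4).
Iteration 5: boss_id is NULL; no match; recursion stops.
depth values: 0, 1, 2, 3, 4; the maximum is 4.

4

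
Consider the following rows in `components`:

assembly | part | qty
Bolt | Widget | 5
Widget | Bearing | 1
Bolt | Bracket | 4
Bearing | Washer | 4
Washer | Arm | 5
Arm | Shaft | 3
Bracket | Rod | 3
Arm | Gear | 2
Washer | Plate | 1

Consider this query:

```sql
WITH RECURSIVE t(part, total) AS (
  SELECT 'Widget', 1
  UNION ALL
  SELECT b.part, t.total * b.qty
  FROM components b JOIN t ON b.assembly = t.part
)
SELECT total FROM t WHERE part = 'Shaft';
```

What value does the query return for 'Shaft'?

Base: (Widget, total=1).
Iteration 1: components of {Widget} -> Bearing = 1*1 = 1.
Iteration 2: components of {Bearing} -> Washer = 1*4 = 4.
Iteration 3: components of {Washer} -> Arm = 4*5 = 20, Plate = 4*1 = 4.
Iteration 4: components of {Arm,Plate} -> Gear = 20*2 = 40, Shaft = 20*3 = 60.
Iteration 5: no further components; recursion stops.

60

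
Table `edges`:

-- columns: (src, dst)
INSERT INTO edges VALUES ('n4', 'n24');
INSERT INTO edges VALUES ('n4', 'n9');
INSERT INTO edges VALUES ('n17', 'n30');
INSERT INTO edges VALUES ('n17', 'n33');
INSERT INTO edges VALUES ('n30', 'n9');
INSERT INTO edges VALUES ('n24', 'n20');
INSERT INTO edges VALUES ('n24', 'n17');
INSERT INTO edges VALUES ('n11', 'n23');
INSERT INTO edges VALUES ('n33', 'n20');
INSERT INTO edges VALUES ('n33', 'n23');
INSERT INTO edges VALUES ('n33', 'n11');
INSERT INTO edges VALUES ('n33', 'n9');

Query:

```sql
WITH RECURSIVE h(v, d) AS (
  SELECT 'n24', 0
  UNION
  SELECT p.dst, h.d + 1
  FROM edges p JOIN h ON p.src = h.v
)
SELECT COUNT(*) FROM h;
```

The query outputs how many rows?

10

Base: (n24, d=0).
Iteration 1: edges from {n24} -> (n17, d=1), (n20, d=1).
Iteration 2: edges from {n17,n20} -> (n30, d=2), (n33, d=2).
Iteration 3: edges from {n30,n33} -> (n11, d=3), (n20, d=3), (n23, d=3), (n9, d=3). [UNION drops 1 duplicate row(s)]
Iteration 4: edges from {n11,n20,n23,n9} -> (n23, d=4).
Iteration 5: no outgoing edges from {n23}; recursion stops.
Total rows emitted: 10.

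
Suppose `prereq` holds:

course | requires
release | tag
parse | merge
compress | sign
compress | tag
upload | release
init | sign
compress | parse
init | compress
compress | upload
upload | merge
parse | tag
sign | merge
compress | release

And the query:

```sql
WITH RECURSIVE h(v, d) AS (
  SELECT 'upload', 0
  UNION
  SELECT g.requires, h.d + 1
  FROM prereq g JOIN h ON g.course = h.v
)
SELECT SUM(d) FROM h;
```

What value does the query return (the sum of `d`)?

Base: (upload, d=0).
Iteration 1: edges from {upload} -> (merge, d=1), (release, d=1).
Iteration 2: edges from {merge,release} -> (tag, d=2).
Iteration 3: no outgoing edges from {tag}; recursion stops.
SUM(d) = 0 + 1 + 1 + 2 = 4.

4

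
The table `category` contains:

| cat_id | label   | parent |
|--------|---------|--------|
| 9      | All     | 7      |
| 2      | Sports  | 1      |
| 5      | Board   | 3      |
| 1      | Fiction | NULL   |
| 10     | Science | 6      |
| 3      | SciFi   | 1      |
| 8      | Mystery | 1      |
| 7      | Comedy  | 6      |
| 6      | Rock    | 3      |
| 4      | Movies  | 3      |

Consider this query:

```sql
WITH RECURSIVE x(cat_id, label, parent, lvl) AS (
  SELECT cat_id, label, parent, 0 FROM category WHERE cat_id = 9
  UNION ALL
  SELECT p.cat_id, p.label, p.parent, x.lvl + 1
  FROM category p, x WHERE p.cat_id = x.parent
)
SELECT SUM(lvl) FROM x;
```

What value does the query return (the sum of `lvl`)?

Base: cat_id=9 (All), parent=7, lvl 0.
Iteration 1: join on cat_id=7 -> Comedy (id 7, parent=6, lvl 1).
Iteration 2: join on cat_id=6 -> Rock (id 6, parent=3, lvl 2).
Iteration 3: join on cat_id=3 -> SciFi (id 3, parent=1, lvl 3).
Iteration 4: join on cat_id=1 -> Fiction (id 1, parent=NULL, lvl 4).
Iteration 5: parent is NULL; no match; recursion stops.
SUM(lvl) = 0 + 1 + 2 + 3 + 4 = 10.

10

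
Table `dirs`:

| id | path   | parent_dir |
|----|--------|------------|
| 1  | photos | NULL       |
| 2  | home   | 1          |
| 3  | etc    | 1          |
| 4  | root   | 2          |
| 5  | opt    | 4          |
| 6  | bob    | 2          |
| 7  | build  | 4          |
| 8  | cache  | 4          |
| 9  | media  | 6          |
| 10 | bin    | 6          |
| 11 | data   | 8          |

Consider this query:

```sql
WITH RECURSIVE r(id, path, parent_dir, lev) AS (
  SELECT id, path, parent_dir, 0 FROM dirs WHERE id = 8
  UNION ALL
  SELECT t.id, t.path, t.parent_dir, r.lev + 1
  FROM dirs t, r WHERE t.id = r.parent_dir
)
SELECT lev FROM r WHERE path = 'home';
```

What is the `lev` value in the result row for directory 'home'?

Base: id=8 (cache), parent_dir=4, lev 0.
Iteration 1: join on id=4 -> root (id 4, parent_dir=2, lev 1).
Iteration 2: join on id=2 -> home (id 2, parent_dir=1, lev 2).
Iteration 3: join on id=1 -> photos (id 1, parent_dir=NULL, lev 3).
Iteration 4: parent_dir is NULL; no match; recursion stops.

2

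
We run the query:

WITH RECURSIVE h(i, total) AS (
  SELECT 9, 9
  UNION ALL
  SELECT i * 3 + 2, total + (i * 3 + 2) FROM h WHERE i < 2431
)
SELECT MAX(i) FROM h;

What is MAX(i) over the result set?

Base: i=9, total=9.
Iteration 1: 9 < 2431 holds -> i = 9 * 3 + 2 = 29, total = 9 + 29 = 38.
Iteration 2: 29 < 2431 holds -> i = 29 * 3 + 2 = 89, total = 38 + 89 = 127.
Iteration 3: 89 < 2431 holds -> i = 89 * 3 + 2 = 269, total = 127 + 269 = 396.
Iteration 4: 269 < 2431 holds -> i = 269 * 3 + 2 = 809, total = 396 + 809 = 1205.
Iteration 5: 809 < 2431 holds -> i = 809 * 3 + 2 = 2429, total = 1205 + 2429 = 3634.
Iteration 6: 2429 < 2431 holds -> i = 2429 * 3 + 2 = 7289, total = 3634 + 7289 = 10923.
Iteration 7: 7289 < 2431 fails; recursion stops.
i values: 9, 29, 89, 269, 809, 2429, 7289; the maximum is 7289.

7289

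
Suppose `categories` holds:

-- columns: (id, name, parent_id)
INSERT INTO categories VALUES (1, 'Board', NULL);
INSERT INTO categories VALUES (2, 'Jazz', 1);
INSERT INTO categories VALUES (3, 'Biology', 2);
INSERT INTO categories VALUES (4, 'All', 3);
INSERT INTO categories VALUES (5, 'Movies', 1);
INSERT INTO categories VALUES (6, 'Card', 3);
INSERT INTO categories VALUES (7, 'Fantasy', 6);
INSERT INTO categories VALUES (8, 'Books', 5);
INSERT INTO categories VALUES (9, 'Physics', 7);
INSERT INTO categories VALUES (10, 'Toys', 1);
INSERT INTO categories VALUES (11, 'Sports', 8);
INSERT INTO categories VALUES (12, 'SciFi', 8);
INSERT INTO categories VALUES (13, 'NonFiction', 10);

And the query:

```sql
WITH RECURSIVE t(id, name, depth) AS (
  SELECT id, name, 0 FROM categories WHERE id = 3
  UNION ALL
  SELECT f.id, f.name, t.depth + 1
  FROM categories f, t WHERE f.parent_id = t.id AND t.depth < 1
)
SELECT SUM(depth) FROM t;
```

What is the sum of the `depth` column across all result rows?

2

Base: id=3 (Biology) at depth 0.
Iteration 1: rows with parent_id in {3} -> All (id 4, depth 1), Card (id 6, depth 1).
Iteration 2: depth < 1 fails for all current rows; recursion stops.
SUM(depth) = 0 + 1 + 1 = 2.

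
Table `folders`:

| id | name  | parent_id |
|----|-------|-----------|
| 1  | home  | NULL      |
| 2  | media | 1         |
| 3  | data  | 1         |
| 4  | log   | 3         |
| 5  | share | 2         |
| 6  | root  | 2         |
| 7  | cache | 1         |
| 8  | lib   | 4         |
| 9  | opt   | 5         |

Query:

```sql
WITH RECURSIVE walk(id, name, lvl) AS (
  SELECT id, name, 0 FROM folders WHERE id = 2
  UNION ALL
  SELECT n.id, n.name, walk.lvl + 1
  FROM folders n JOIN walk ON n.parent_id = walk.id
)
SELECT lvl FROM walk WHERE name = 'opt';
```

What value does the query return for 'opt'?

Base: id=2 (media) at lvl 0.
Iteration 1: rows with parent_id in {2} -> share (id 5, lvl 1), root (id 6, lvl 1).
Iteration 2: rows with parent_id in {5,6} -> opt (id 9, lvl 2).
Iteration 3: no rows with parent_id in {9}; recursion stops.

2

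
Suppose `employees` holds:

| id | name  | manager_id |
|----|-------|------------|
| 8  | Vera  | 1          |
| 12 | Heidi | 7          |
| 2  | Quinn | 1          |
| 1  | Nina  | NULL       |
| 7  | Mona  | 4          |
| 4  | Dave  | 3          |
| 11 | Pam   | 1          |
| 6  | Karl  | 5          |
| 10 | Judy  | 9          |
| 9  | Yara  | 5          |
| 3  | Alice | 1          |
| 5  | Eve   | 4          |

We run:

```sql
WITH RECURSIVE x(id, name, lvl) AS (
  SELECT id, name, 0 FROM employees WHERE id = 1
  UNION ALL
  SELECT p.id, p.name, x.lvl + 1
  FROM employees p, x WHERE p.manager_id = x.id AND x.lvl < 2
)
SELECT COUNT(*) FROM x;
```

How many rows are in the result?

6

Base: id=1 (Nina) at lvl 0.
Iteration 1: rows with manager_id in {1} -> Quinn (id 2, lvl 1), Alice (id 3, lvl 1), Vera (id 8, lvl 1), Pam (id 11, lvl 1).
Iteration 2: rows with manager_id in {2,3,8,11} -> Dave (id 4, lvl 2).
Iteration 3: lvl < 2 fails for all current rows; recursion stops.
Total rows emitted: 6.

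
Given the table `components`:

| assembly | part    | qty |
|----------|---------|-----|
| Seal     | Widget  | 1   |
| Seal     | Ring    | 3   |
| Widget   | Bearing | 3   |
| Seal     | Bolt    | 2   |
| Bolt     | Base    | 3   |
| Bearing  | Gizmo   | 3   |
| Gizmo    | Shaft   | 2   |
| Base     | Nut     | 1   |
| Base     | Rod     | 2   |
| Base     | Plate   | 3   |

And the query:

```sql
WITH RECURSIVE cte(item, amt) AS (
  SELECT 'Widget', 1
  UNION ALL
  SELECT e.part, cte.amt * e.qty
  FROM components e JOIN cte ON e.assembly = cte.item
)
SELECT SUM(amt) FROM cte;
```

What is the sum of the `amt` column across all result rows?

31

Base: (Widget, amt=1).
Iteration 1: components of {Widget} -> Bearing = 1*3 = 3.
Iteration 2: components of {Bearing} -> Gizmo = 3*3 = 9.
Iteration 3: components of {Gizmo} -> Shaft = 9*2 = 18.
Iteration 4: no further components; recursion stops.
SUM(amt) = 1 + 3 + 9 + 18 = 31.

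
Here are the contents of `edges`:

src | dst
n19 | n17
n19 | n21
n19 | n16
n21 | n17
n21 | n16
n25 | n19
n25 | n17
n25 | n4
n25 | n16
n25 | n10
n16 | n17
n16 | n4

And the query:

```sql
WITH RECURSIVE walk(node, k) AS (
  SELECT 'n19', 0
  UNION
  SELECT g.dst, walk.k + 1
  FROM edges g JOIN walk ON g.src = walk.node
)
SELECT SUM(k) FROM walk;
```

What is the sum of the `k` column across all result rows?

15

Base: (n19, k=0).
Iteration 1: edges from {n19} -> (n16, k=1), (n17, k=1), (n21, k=1).
Iteration 2: edges from {n16,n17,n21} -> (n16, k=2), (n17, k=2), (n4, k=2). [UNION drops 1 duplicate row(s)]
Iteration 3: edges from {n16,n17,n4} -> (n17, k=3), (n4, k=3).
Iteration 4: no outgoing edges from {n17,n4}; recursion stops.
SUM(k) = 0 + 1 + 1 + 1 + 2 + 2 + 2 + 3 + 3 = 15.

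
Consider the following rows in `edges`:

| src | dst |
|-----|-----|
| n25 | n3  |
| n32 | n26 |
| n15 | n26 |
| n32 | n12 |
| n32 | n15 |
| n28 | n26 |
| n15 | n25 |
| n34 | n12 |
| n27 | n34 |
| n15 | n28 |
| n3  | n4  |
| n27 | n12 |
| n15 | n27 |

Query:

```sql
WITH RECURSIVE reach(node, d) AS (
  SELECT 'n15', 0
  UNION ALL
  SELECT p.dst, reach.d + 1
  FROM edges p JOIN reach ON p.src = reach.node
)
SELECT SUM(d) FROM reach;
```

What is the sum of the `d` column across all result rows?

Base: (n15, d=0).
Iteration 1: edges from {n15} -> (n25, d=1), (n26, d=1), (n27, d=1), (n28, d=1).
Iteration 2: edges from {n25,n26,n27,n28} -> (n12, d=2), (n26, d=2), (n3, d=2), (n34, d=2).
Iteration 3: edges from {n12,n26,n3,n34} -> (n12, d=3), (n4, d=3).
Iteration 4: no outgoing edges from {n12,n4}; recursion stops.
SUM(d) = 0 + 1 + 1 + 1 + 1 + 2 + 2 + 2 + 2 + 3 + 3 = 18.

18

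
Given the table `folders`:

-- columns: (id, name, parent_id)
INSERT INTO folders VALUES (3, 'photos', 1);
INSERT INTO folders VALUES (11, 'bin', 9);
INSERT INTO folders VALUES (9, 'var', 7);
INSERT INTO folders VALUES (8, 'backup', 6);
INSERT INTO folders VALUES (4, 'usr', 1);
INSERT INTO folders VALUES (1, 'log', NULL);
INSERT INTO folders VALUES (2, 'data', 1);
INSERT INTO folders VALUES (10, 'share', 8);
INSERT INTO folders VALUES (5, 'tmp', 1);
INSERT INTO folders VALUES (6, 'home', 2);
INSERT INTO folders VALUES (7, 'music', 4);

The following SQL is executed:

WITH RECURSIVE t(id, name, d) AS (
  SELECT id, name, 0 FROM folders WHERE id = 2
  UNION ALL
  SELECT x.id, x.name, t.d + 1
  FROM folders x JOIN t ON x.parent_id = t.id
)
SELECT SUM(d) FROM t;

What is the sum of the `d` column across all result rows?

Base: id=2 (data) at d 0.
Iteration 1: rows with parent_id in {2} -> home (id 6, d 1).
Iteration 2: rows with parent_id in {6} -> backup (id 8, d 2).
Iteration 3: rows with parent_id in {8} -> share (id 10, d 3).
Iteration 4: no rows with parent_id in {10}; recursion stops.
SUM(d) = 0 + 1 + 2 + 3 = 6.

6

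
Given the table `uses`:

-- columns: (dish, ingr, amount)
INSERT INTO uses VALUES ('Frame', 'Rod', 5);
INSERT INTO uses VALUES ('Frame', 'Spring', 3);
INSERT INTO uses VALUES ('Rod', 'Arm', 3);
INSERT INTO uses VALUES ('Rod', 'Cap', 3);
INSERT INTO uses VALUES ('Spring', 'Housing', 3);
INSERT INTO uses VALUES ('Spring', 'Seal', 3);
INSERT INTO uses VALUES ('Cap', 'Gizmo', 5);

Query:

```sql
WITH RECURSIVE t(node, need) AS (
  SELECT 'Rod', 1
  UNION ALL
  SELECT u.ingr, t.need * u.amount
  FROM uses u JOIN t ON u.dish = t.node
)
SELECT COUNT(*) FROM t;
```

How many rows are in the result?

Base: (Rod, need=1).
Iteration 1: components of {Rod} -> Arm = 1*3 = 3, Cap = 1*3 = 3.
Iteration 2: components of {Arm,Cap} -> Gizmo = 3*5 = 15.
Iteration 3: no further components; recursion stops.
Total rows emitted: 4.

4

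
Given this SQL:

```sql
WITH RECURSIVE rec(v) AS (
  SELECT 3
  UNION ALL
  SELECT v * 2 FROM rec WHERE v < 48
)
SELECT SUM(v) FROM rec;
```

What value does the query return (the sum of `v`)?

93

Base: v=3.
Iteration 1: 3 < 48 holds -> v = 3 * 2 = 6.
Iteration 2: 6 < 48 holds -> v = 6 * 2 = 12.
Iteration 3: 12 < 48 holds -> v = 12 * 2 = 24.
Iteration 4: 24 < 48 holds -> v = 24 * 2 = 48.
Iteration 5: 48 < 48 fails; recursion stops.
SUM(v) = 3 + 6 + 12 + 24 + 48 = 93.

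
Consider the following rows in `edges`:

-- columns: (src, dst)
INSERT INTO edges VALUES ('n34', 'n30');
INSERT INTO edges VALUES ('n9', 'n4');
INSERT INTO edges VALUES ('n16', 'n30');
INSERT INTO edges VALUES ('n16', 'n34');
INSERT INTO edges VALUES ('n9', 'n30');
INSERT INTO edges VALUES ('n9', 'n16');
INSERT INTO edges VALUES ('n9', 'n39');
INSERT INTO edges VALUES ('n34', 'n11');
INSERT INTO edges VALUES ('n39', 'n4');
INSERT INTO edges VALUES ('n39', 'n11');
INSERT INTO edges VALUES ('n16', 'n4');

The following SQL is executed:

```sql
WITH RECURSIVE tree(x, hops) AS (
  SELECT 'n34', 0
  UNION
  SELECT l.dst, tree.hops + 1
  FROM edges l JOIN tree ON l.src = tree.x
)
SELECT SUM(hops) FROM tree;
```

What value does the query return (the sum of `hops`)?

Base: (n34, hops=0).
Iteration 1: edges from {n34} -> (n11, hops=1), (n30, hops=1).
Iteration 2: no outgoing edges from {n11,n30}; recursion stops.
SUM(hops) = 0 + 1 + 1 = 2.

2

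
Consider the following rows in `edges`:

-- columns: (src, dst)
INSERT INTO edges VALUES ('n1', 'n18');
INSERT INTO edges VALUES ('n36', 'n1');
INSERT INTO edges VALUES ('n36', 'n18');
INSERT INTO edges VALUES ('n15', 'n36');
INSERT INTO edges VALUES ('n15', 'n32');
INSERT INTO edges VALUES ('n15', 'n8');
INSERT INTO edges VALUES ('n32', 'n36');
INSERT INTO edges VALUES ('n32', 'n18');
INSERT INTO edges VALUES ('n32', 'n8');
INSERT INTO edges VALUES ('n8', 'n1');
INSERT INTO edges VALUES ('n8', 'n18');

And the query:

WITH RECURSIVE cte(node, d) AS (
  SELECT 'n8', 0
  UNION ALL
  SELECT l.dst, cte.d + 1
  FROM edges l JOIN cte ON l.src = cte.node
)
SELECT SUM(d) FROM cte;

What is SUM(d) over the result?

4

Base: (n8, d=0).
Iteration 1: edges from {n8} -> (n1, d=1), (n18, d=1).
Iteration 2: edges from {n1,n18} -> (n18, d=2).
Iteration 3: no outgoing edges from {n18}; recursion stops.
SUM(d) = 0 + 1 + 1 + 2 = 4.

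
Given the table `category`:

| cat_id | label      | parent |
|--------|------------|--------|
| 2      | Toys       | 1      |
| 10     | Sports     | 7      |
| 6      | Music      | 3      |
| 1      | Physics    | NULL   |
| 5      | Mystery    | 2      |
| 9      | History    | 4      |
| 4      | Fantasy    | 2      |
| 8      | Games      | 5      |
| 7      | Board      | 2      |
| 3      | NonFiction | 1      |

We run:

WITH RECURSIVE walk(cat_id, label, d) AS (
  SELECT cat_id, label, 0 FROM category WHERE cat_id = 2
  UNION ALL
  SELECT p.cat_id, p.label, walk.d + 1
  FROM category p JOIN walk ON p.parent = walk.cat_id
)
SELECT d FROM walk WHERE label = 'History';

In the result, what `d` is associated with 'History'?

Base: cat_id=2 (Toys) at d 0.
Iteration 1: rows with parent in {2} -> Fantasy (id 4, d 1), Mystery (id 5, d 1), Board (id 7, d 1).
Iteration 2: rows with parent in {4,5,7} -> Games (id 8, d 2), History (id 9, d 2), Sports (id 10, d 2).
Iteration 3: no rows with parent in {8,9,10}; recursion stops.

2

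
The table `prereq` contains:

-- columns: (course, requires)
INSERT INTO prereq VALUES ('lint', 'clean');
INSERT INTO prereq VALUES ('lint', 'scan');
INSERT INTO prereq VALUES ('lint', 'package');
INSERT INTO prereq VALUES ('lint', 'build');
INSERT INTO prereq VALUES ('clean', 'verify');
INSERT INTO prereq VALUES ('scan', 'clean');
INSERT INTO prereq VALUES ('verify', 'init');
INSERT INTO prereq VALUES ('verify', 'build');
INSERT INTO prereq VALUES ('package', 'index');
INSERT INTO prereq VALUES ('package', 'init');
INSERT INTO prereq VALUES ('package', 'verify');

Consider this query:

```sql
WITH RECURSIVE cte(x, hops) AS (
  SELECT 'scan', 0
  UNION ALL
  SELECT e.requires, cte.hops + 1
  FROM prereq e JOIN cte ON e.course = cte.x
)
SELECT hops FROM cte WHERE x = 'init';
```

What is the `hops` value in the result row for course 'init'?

3

Base: (scan, hops=0).
Iteration 1: edges from {scan} -> (clean, hops=1).
Iteration 2: edges from {clean} -> (verify, hops=2).
Iteration 3: edges from {verify} -> (build, hops=3), (init, hops=3).
Iteration 4: no outgoing edges from {build,init}; recursion stops.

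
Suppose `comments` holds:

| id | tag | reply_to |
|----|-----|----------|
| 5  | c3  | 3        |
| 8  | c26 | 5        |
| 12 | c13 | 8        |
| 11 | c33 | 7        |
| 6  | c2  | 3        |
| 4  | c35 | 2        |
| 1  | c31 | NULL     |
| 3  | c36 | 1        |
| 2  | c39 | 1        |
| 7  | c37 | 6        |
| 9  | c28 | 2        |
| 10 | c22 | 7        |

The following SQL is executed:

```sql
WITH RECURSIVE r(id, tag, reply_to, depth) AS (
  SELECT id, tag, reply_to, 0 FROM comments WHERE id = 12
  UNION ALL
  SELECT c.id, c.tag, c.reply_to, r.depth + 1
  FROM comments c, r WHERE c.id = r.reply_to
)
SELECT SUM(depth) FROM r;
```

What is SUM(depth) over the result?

10

Base: id=12 (c13), reply_to=8, depth 0.
Iteration 1: join on id=8 -> c26 (id 8, reply_to=5, depth 1).
Iteration 2: join on id=5 -> c3 (id 5, reply_to=3, depth 2).
Iteration 3: join on id=3 -> c36 (id 3, reply_to=1, depth 3).
Iteration 4: join on id=1 -> c31 (id 1, reply_to=NULL, depth 4).
Iteration 5: reply_to is NULL; no match; recursion stops.
SUM(depth) = 0 + 1 + 2 + 3 + 4 = 10.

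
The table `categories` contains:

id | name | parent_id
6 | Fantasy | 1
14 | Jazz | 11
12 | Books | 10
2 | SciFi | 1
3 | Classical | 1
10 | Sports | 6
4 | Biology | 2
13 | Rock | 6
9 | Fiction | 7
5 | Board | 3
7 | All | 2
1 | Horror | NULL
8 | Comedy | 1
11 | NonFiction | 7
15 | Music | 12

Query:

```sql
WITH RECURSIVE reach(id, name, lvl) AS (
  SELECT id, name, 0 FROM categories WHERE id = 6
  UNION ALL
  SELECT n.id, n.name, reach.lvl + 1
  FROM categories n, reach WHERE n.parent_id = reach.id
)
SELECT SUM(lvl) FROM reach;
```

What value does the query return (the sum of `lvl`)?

Base: id=6 (Fantasy) at lvl 0.
Iteration 1: rows with parent_id in {6} -> Sports (id 10, lvl 1), Rock (id 13, lvl 1).
Iteration 2: rows with parent_id in {10,13} -> Books (id 12, lvl 2).
Iteration 3: rows with parent_id in {12} -> Music (id 15, lvl 3).
Iteration 4: no rows with parent_id in {15}; recursion stops.
SUM(lvl) = 0 + 1 + 1 + 2 + 3 = 7.

7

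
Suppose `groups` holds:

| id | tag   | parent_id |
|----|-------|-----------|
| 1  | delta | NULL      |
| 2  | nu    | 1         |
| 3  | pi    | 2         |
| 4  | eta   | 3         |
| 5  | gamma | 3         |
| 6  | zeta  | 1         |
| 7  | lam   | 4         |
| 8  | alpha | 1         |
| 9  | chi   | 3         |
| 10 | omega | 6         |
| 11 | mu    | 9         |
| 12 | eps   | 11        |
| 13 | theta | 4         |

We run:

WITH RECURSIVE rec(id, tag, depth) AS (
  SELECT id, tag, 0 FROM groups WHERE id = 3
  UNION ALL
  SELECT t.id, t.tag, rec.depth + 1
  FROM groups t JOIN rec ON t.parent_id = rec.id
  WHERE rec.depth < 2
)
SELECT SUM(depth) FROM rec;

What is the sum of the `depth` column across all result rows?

9

Base: id=3 (pi) at depth 0.
Iteration 1: rows with parent_id in {3} -> eta (id 4, depth 1), gamma (id 5, depth 1), chi (id 9, depth 1).
Iteration 2: rows with parent_id in {4,5,9} -> lam (id 7, depth 2), mu (id 11, depth 2), theta (id 13, depth 2).
Iteration 3: depth < 2 fails for all current rows; recursion stops.
SUM(depth) = 0 + 1 + 1 + 1 + 2 + 2 + 2 = 9.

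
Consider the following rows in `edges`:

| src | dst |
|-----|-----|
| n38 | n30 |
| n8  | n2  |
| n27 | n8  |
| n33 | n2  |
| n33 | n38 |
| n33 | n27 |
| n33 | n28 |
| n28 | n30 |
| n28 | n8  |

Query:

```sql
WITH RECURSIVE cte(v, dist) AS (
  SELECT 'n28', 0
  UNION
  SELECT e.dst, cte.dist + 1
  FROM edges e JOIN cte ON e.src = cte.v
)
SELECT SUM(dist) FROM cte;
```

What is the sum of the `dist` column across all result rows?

Base: (n28, dist=0).
Iteration 1: edges from {n28} -> (n30, dist=1), (n8, dist=1).
Iteration 2: edges from {n30,n8} -> (n2, dist=2).
Iteration 3: no outgoing edges from {n2}; recursion stops.
SUM(dist) = 0 + 1 + 1 + 2 = 4.

4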